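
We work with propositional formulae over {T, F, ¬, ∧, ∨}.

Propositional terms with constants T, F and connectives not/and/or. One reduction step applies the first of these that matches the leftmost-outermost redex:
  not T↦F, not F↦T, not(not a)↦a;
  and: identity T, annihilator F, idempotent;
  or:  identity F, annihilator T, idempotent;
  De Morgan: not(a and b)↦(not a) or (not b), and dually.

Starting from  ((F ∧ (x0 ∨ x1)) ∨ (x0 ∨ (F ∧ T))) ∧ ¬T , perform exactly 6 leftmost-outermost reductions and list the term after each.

Answer: after 6 steps: F

Reduction:
  start: ((F ∧ (x0 ∨ x1)) ∨ (x0 ∨ (F ∧ T))) ∧ ¬T
  →1  (F ∨ (x0 ∨ (F ∧ T))) ∧ ¬T
  →2  (x0 ∨ (F ∧ T)) ∧ ¬T
  →3  (x0 ∨ F) ∧ ¬T
  →4  x0 ∧ ¬T
  →5  x0 ∧ F
  →6  F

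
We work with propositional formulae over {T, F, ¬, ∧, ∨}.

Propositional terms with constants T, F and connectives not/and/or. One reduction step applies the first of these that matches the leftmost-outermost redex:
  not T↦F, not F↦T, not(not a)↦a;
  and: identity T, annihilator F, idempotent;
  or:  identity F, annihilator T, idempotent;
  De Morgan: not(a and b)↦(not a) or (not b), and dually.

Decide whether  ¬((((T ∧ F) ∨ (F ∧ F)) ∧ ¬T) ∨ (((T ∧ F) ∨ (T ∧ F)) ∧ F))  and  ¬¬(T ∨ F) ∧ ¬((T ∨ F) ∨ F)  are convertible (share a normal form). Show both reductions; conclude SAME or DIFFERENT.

Answer: DIFFERENT — A ⇓ T, B ⇓ F

Working:
Term A:
  start: ¬((((T ∧ F) ∨ (F ∧ F)) ∧ ¬T) ∨ (((T ∧ F) ∨ (T ∧ F)) ∧ F))
  step 1: ¬(((T ∧ F) ∨ (F ∧ F)) ∧ ¬T) ∧ ¬(((T ∧ F) ∨ (T ∧ F)) ∧ F)
  step 2: (¬((T ∧ F) ∨ (F ∧ F)) ∨ ¬¬T) ∧ ¬(((T ∧ F) ∨ (T ∧ F)) ∧ F)
  step 3: ((¬(T ∧ F) ∧ ¬(F ∧ F)) ∨ ¬¬T) ∧ ¬(((T ∧ F) ∨ (T ∧ F)) ∧ F)
  step 4: (((¬T ∨ ¬F) ∧ ¬(F ∧ F)) ∨ ¬¬T) ∧ ¬(((T ∧ F) ∨ (T ∧ F)) ∧ F)
  step 5: (((F ∨ ¬F) ∧ ¬(F ∧ F)) ∨ ¬¬T) ∧ ¬(((T ∧ F) ∨ (T ∧ F)) ∧ F)
  step 6: ((¬F ∧ ¬(F ∧ F)) ∨ ¬¬T) ∧ ¬(((T ∧ F) ∨ (T ∧ F)) ∧ F)
  step 7: ((T ∧ ¬(F ∧ F)) ∨ ¬¬T) ∧ ¬(((T ∧ F) ∨ (T ∧ F)) ∧ F)
  step 8: (¬(F ∧ F) ∨ ¬¬T) ∧ ¬(((T ∧ F) ∨ (T ∧ F)) ∧ F)
  step 9: ((¬F ∨ ¬F) ∨ ¬¬T) ∧ ¬(((T ∧ F) ∨ (T ∧ F)) ∧ F)
  step 10: (¬F ∨ ¬¬T) ∧ ¬(((T ∧ F) ∨ (T ∧ F)) ∧ F)
  step 11: (T ∨ ¬¬T) ∧ ¬(((T ∧ F) ∨ (T ∧ F)) ∧ F)
  step 12: T ∧ ¬(((T ∧ F) ∨ (T ∧ F)) ∧ F)
  step 13: ¬(((T ∧ F) ∨ (T ∧ F)) ∧ F)
  step 14: ¬((T ∧ F) ∨ (T ∧ F)) ∨ ¬F
  step 15: (¬(T ∧ F) ∧ ¬(T ∧ F)) ∨ ¬F
  step 16: ¬(T ∧ F) ∨ ¬F
  step 17: (¬T ∨ ¬F) ∨ ¬F
  step 18: (F ∨ ¬F) ∨ ¬F
  step 19: ¬F ∨ ¬F
  step 20: ¬F
  step 21: T

Term B:
  start: ¬¬(T ∨ F) ∧ ¬((T ∨ F) ∨ F)
  step 1: (T ∨ F) ∧ ¬((T ∨ F) ∨ F)
  step 2: T ∧ ¬((T ∨ F) ∨ F)
  step 3: ¬((T ∨ F) ∨ F)
  step 4: ¬(T ∨ F) ∧ ¬F
  step 5: (¬T ∧ ¬F) ∧ ¬F
  step 6: (F ∧ ¬F) ∧ ¬F
  step 7: F ∧ ¬F
  step 8: F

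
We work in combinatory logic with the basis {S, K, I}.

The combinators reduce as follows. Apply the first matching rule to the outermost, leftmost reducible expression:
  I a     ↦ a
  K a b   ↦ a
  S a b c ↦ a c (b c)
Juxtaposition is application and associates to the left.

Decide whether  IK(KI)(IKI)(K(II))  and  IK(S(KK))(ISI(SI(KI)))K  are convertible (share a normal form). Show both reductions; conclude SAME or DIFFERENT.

Answer: DIFFERENT — A ⇓ I, B ⇓ S(KK)K

Reduction:
Term A:
  start: IK(KI)(IKI)(K(II))
  →1  K(KI)(IKI)(K(II))
  →2  KI(K(II))
  →3  I

Term B:
  start: IK(S(KK))(ISI(SI(KI)))K
  →1  K(S(KK))(ISI(SI(KI)))K
  →2  S(KK)K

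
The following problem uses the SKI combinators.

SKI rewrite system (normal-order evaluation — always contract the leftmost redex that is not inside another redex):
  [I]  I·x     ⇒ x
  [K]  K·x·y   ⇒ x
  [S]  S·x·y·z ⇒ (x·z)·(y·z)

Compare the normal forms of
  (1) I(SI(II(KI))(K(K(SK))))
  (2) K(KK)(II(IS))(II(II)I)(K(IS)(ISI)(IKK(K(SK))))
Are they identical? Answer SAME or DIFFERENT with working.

Answer: SAME — A ⇓ K(SK), B ⇓ K(SK)

Working:
Term A:
  start: I(SI(II(KI))(K(K(SK))))
  →1  SI(II(KI))(K(K(SK)))
  →2  I(K(K(SK)))(II(KI)(K(K(SK))))
  →3  K(K(SK))(II(KI)(K(K(SK))))
  →4  K(SK)

Term B:
  start: K(KK)(II(IS))(II(II)I)(K(IS)(ISI)(IKK(K(SK))))
  →1  KK(II(II)I)(K(IS)(ISI)(IKK(K(SK))))
  →2  K(K(IS)(ISI)(IKK(K(SK))))
  →3  K(IS(IKK(K(SK))))
  →4  K(S(IKK(K(SK))))
  →5  K(S(KK(K(SK))))
  →6  K(SK)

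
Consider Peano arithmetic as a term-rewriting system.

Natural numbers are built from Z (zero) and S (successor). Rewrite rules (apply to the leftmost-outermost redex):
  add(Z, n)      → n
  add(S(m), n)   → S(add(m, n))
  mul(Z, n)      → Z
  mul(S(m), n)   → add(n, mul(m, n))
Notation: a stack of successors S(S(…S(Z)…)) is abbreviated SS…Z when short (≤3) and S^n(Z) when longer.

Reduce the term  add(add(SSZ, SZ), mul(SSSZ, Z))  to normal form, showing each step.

Answer: normal form = SSSZ  (in 14 steps)

Reduction:
  start: add(add(SSZ, SZ), mul(SSSZ, Z))
  step 1: add(S(add(SZ, SZ)), mul(SSSZ, Z))
  step 2: S(add(add(SZ, SZ), mul(SSSZ, Z)))
  step 3: S(add(S(add(Z, SZ)), mul(SSSZ, Z)))
  step 4: S(S(add(add(Z, SZ), mul(SSSZ, Z))))
  step 5: S(S(add(SZ, mul(SSSZ, Z))))
  step 6: S(S(S(add(Z, mul(SSSZ, Z)))))
  step 7: S(S(S(mul(SSSZ, Z))))
  step 8: S(S(S(add(Z, mul(SSZ, Z)))))
  step 9: S(S(S(mul(SSZ, Z))))
  step 10: S(S(S(add(Z, mul(SZ, Z)))))
  step 11: S(S(S(mul(SZ, Z))))
  step 12: S(S(S(add(Z, mul(Z, Z)))))
  step 13: S(S(S(mul(Z, Z))))
  step 14: SSSZ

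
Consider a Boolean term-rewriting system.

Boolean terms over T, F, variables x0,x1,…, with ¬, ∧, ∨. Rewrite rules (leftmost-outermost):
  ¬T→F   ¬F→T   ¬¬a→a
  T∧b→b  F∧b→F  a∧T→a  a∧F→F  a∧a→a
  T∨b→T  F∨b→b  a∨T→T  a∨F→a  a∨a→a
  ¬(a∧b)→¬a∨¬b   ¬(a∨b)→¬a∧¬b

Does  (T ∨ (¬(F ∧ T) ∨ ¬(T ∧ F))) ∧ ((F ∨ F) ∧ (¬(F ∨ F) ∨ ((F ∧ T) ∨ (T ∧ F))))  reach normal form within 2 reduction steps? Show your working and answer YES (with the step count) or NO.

  start: (T ∨ (¬(F ∧ T) ∨ ¬(T ∧ F))) ∧ ((F ∨ F) ∧ (¬(F ∨ F) ∨ ((F ∧ T) ∨ (T ∧ F))))
  [1] T ∧ ((F ∨ F) ∧ (¬(F ∨ F) ∨ ((F ∧ T) ∨ (T ∧ F))))
  [2] (F ∨ F) ∧ (¬(F ∨ F) ∨ ((F ∧ T) ∨ (T ∧ F)))

Answer: NO — after 2 steps the term is (F ∨ F) ∧ (¬(F ∨ F) ∨ ((F ∧ T) ∨ (T ∧ F))), not yet normal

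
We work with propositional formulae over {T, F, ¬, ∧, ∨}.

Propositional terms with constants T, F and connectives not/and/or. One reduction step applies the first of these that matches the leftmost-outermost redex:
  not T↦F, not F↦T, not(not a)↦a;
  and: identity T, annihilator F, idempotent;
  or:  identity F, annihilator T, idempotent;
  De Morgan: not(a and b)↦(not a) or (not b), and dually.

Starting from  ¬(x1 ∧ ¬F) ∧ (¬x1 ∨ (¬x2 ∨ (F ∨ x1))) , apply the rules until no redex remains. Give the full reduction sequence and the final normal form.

  start: ¬(x1 ∧ ¬F) ∧ (¬x1 ∨ (¬x2 ∨ (F ∨ x1)))
  →1  (¬x1 ∨ ¬¬F) ∧ (¬x1 ∨ (¬x2 ∨ (F ∨ x1)))
  →2  (¬x1 ∨ F) ∧ (¬x1 ∨ (¬x2 ∨ (F ∨ x1)))
  →3  ¬x1 ∧ (¬x1 ∨ (¬x2 ∨ (F ∨ x1)))
  →4  ¬x1 ∧ (¬x1 ∨ (¬x2 ∨ x1))

Answer: normal form = ¬x1 ∧ (¬x1 ∨ (¬x2 ∨ x1))  (in 4 steps)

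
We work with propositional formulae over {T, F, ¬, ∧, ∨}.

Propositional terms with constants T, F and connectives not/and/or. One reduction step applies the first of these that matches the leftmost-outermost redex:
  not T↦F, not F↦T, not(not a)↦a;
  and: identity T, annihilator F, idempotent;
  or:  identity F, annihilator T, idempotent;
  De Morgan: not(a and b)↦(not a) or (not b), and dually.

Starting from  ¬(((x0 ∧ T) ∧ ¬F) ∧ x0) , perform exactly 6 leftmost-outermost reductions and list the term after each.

  start: ¬(((x0 ∧ T) ∧ ¬F) ∧ x0)
  →1  ¬((x0 ∧ T) ∧ ¬F) ∨ ¬x0
  →2  (¬(x0 ∧ T) ∨ ¬¬F) ∨ ¬x0
  →3  ((¬x0 ∨ ¬T) ∨ ¬¬F) ∨ ¬x0
  →4  ((¬x0 ∨ F) ∨ ¬¬F) ∨ ¬x0
  →5  (¬x0 ∨ ¬¬F) ∨ ¬x0
  →6  (¬x0 ∨ F) ∨ ¬x0

Answer: after 6 steps: (¬x0 ∨ F) ∨ ¬x0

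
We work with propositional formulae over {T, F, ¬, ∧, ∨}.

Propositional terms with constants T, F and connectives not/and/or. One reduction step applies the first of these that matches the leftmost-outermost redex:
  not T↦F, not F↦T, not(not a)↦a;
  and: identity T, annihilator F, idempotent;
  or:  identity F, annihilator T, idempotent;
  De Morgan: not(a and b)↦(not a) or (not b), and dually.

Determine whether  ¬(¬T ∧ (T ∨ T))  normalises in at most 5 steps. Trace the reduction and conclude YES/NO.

Answer: YES — reaches normal form T in 3 ≤ 5 steps

Working:
  start: ¬(¬T ∧ (T ∨ T))
  →1  ¬¬T ∨ ¬(T ∨ T)
  →2  T ∨ ¬(T ∨ T)
  →3  T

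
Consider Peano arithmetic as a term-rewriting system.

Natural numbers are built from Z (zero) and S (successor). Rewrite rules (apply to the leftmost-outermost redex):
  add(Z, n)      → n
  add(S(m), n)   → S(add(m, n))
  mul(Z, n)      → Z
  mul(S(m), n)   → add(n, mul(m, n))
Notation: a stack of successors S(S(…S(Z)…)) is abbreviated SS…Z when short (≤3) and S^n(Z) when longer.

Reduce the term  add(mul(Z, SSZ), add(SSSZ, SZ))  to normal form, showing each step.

  start: add(mul(Z, SSZ), add(SSSZ, SZ))
  step 1: add(Z, add(SSSZ, SZ))
  step 2: add(SSSZ, SZ)
  step 3: S(add(SSZ, SZ))
  step 4: S(S(add(SZ, SZ)))
  step 5: S(S(S(add(Z, SZ))))
  step 6: S^4(Z)

Answer: normal form = S^4(Z)  (in 6 steps)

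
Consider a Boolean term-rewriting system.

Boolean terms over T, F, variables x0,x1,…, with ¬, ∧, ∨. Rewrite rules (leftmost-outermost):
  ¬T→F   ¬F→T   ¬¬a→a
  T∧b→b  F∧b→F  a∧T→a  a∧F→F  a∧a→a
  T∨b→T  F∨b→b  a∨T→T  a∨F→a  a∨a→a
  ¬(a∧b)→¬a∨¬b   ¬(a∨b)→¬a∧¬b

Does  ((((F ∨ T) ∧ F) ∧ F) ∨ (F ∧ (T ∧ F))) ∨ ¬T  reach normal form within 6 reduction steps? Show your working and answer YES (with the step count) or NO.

Answer: YES — reaches normal form F in 5 ≤ 6 steps

Derivation:
  start: ((((F ∨ T) ∧ F) ∧ F) ∨ (F ∧ (T ∧ F))) ∨ ¬T
  step 1: (F ∨ (F ∧ (T ∧ F))) ∨ ¬T
  step 2: (F ∧ (T ∧ F)) ∨ ¬T
  step 3: F ∨ ¬T
  step 4: ¬T
  step 5: F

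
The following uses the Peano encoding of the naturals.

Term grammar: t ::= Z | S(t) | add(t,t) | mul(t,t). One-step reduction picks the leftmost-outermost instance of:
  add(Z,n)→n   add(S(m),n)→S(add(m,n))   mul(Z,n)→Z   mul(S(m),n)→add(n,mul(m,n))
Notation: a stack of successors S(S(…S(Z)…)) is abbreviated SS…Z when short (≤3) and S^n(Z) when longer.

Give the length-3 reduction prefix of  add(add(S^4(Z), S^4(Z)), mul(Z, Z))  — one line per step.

  start: add(add(S^4(Z), S^4(Z)), mul(Z, Z))
  [1] add(S(add(SSSZ, S^4(Z))), mul(Z, Z))
  [2] S(add(add(SSSZ, S^4(Z)), mul(Z, Z)))
  [3] S(add(S(add(SSZ, S^4(Z))), mul(Z, Z)))

Answer: after 3 steps: S(add(S(add(SSZ, S^4(Z))), mul(Z, Z)))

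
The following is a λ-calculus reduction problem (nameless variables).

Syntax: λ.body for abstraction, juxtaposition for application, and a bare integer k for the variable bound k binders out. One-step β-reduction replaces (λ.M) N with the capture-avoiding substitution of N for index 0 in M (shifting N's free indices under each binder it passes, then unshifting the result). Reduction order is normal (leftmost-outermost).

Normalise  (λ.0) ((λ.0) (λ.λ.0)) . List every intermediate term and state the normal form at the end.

  start: (λ.0) ((λ.0) (λ.λ.0))
  →1  (λ.0) (λ.λ.0)
  →2  λ.λ.0

Answer: normal form = λ.λ.0  (in 2 steps)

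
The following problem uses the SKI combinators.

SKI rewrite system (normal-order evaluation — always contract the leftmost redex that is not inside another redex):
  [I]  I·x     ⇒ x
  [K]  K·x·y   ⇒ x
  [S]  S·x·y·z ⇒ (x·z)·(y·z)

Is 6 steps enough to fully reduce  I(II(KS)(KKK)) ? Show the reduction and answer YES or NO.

  start: I(II(KS)(KKK))
  step 1: II(KS)(KKK)
  step 2: I(KS)(KKK)
  step 3: KS(KKK)
  step 4: S

Answer: YES — reaches normal form S in 4 ≤ 6 steps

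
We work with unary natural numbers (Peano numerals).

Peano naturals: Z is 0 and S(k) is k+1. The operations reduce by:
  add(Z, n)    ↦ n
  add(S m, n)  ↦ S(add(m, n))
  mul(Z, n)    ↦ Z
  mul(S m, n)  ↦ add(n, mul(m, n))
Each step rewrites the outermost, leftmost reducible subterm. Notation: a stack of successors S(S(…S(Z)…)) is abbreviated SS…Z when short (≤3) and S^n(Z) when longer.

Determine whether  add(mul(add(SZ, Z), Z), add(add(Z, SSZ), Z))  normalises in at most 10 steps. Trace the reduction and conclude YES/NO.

  start: add(mul(add(SZ, Z), Z), add(add(Z, SSZ), Z))
  →1  add(mul(S(add(Z, Z)), Z), add(add(Z, SSZ), Z))
  →2  add(add(Z, mul(add(Z, Z), Z)), add(add(Z, SSZ), Z))
  →3  add(mul(add(Z, Z), Z), add(add(Z, SSZ), Z))
  →4  add(mul(Z, Z), add(add(Z, SSZ), Z))
  →5  add(Z, add(add(Z, SSZ), Z))
  →6  add(add(Z, SSZ), Z)
  →7  add(SSZ, Z)
  →8  S(add(SZ, Z))
  →9  S(S(add(Z, Z)))
  →10  SSZ

Answer: YES — reaches normal form SSZ in 10 ≤ 10 steps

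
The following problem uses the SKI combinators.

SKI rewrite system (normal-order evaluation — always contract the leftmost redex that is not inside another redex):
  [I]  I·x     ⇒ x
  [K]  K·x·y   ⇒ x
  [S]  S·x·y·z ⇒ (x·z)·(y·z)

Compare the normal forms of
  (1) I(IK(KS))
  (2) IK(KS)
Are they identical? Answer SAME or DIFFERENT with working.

Term A:
  start: I(IK(KS))
  →1  IK(KS)
  →2  K(KS)

Term B:
  start: IK(KS)
  →1  K(KS)

Answer: SAME — A ⇓ K(KS), B ⇓ K(KS)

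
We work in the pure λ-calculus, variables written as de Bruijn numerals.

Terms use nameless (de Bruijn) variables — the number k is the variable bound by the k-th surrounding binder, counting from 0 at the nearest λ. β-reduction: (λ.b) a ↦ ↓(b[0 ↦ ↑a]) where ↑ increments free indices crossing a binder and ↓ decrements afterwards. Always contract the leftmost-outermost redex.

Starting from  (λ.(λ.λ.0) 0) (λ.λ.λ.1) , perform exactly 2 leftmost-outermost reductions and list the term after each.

  start: (λ.(λ.λ.0) 0) (λ.λ.λ.1)
  [1] (λ.λ.0) (λ.λ.λ.1)
  [2] λ.0

Answer: after 2 steps: λ.0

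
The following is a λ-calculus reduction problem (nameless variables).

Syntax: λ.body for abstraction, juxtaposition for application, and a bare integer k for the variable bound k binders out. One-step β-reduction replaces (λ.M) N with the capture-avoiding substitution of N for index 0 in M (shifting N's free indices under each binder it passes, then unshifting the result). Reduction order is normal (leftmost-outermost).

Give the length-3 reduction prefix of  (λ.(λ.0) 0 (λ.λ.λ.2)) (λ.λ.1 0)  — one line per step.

  start: (λ.(λ.0) 0 (λ.λ.λ.2)) (λ.λ.1 0)
  [1] (λ.0) (λ.λ.1 0) (λ.λ.λ.2)
  [2] (λ.λ.1 0) (λ.λ.λ.2)
  [3] λ.(λ.λ.λ.2) 0

Answer: after 3 steps: λ.(λ.λ.λ.2) 0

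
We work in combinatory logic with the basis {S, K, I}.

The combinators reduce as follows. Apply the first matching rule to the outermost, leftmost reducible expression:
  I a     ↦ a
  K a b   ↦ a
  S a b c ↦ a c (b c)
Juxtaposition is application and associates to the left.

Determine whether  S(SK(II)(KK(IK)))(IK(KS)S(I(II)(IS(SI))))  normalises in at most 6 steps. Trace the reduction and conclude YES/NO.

Answer: YES — reaches normal form SKS in 6 ≤ 6 steps

Working:
  start: S(SK(II)(KK(IK)))(IK(KS)S(I(II)(IS(SI))))
  step 1: S(K(KK(IK))(II(KK(IK))))(IK(KS)S(I(II)(IS(SI))))
  step 2: S(KK(IK))(IK(KS)S(I(II)(IS(SI))))
  step 3: SK(IK(KS)S(I(II)(IS(SI))))
  step 4: SK(K(KS)S(I(II)(IS(SI))))
  step 5: SK(KS(I(II)(IS(SI))))
  step 6: SKS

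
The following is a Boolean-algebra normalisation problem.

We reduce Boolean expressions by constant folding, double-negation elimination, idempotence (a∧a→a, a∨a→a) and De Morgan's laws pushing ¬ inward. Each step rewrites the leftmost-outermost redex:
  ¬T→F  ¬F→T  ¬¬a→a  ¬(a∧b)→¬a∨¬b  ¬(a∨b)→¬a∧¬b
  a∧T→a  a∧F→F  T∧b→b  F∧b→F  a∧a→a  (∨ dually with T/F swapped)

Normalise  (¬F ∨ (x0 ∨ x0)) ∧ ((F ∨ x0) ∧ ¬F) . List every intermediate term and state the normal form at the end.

Answer: normal form = x0  (in 6 steps)

Working:
  start: (¬F ∨ (x0 ∨ x0)) ∧ ((F ∨ x0) ∧ ¬F)
  →1  (T ∨ (x0 ∨ x0)) ∧ ((F ∨ x0) ∧ ¬F)
  →2  T ∧ ((F ∨ x0) ∧ ¬F)
  →3  (F ∨ x0) ∧ ¬F
  →4  x0 ∧ ¬F
  →5  x0 ∧ T
  →6  x0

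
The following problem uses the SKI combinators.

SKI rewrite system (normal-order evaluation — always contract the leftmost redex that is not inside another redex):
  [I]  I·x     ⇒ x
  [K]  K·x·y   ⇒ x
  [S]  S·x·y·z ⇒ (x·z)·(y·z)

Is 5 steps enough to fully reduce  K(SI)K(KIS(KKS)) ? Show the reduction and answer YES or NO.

  start: K(SI)K(KIS(KKS))
  step 1: SI(KIS(KKS))
  step 2: SI(I(KKS))
  step 3: SI(KKS)
  step 4: SIK

Answer: YES — reaches normal form SIK in 4 ≤ 5 steps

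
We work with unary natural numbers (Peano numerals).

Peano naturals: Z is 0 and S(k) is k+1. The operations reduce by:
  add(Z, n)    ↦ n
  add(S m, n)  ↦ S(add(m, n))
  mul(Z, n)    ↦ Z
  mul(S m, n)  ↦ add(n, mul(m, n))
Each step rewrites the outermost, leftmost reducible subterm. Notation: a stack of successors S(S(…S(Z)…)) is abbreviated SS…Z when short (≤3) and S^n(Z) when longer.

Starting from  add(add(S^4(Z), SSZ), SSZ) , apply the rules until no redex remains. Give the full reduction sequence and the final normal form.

Answer: normal form = S^8(Z)  (in 12 steps)

Reduction:
  start: add(add(S^4(Z), SSZ), SSZ)
  step 1: add(S(add(SSSZ, SSZ)), SSZ)
  step 2: S(add(add(SSSZ, SSZ), SSZ))
  step 3: S(add(S(add(SSZ, SSZ)), SSZ))
  step 4: S(S(add(add(SSZ, SSZ), SSZ)))
  step 5: S(S(add(S(add(SZ, SSZ)), SSZ)))
  step 6: S(S(S(add(add(SZ, SSZ), SSZ))))
  step 7: S(S(S(add(S(add(Z, SSZ)), SSZ))))
  step 8: S(S(S(S(add(add(Z, SSZ), SSZ)))))
  step 9: S(S(S(S(add(SSZ, SSZ)))))
  step 10: S(S(S(S(S(add(SZ, SSZ))))))
  step 11: S(S(S(S(S(S(add(Z, SSZ)))))))
  step 12: S^8(Z)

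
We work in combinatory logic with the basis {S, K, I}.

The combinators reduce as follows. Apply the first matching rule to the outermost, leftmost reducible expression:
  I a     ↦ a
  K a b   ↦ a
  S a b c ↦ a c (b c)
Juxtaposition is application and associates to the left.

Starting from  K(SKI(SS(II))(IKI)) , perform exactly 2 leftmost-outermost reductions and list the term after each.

  start: K(SKI(SS(II))(IKI))
  [1] K(K(SS(II))(I(SS(II)))(IKI))
  [2] K(SS(II)(IKI))

Answer: after 2 steps: K(SS(II)(IKI))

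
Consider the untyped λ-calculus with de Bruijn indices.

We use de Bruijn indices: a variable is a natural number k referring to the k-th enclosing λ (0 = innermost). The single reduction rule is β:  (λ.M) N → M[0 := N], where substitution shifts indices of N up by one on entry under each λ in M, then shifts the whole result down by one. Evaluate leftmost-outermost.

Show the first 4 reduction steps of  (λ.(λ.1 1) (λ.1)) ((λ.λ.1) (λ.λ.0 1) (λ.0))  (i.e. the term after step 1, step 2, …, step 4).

  start: (λ.(λ.1 1) (λ.1)) ((λ.λ.1) (λ.λ.0 1) (λ.0))
  step 1: (λ.(λ.λ.1) (λ.λ.0 1) (λ.0) ((λ.λ.1) (λ.λ.0 1) (λ.0))) (λ.(λ.λ.1) (λ.λ.0 1) (λ.0))
  step 2: (λ.λ.1) (λ.λ.0 1) (λ.0) ((λ.λ.1) (λ.λ.0 1) (λ.0))
  step 3: (λ.λ.λ.0 1) (λ.0) ((λ.λ.1) (λ.λ.0 1) (λ.0))
  step 4: (λ.λ.0 1) ((λ.λ.1) (λ.λ.0 1) (λ.0))

Answer: after 4 steps: (λ.λ.0 1) ((λ.λ.1) (λ.λ.0 1) (λ.0))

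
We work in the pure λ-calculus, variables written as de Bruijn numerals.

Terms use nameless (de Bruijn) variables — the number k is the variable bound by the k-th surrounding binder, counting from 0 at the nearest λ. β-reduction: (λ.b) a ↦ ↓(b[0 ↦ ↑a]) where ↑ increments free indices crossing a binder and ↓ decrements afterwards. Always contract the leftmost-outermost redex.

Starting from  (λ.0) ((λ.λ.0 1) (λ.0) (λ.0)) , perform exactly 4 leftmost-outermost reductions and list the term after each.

Answer: after 4 steps: λ.0

Derivation:
  start: (λ.0) ((λ.λ.0 1) (λ.0) (λ.0))
  [1] (λ.λ.0 1) (λ.0) (λ.0)
  [2] (λ.0 (λ.0)) (λ.0)
  [3] (λ.0) (λ.0)
  [4] λ.0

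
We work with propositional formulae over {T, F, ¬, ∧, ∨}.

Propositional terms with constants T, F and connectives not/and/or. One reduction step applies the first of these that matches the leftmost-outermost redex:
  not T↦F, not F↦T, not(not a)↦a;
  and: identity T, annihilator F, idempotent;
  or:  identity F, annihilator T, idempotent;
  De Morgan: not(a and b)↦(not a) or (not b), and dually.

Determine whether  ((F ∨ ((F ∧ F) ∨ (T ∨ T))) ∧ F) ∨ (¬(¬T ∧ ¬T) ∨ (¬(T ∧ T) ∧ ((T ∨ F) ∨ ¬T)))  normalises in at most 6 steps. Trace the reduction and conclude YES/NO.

  start: ((F ∨ ((F ∧ F) ∨ (T ∨ T))) ∧ F) ∨ (¬(¬T ∧ ¬T) ∨ (¬(T ∧ T) ∧ ((T ∨ F) ∨ ¬T)))
  →1  F ∨ (¬(¬T ∧ ¬T) ∨ (¬(T ∧ T) ∧ ((T ∨ F) ∨ ¬T)))
  →2  ¬(¬T ∧ ¬T) ∨ (¬(T ∧ T) ∧ ((T ∨ F) ∨ ¬T))
  →3  (¬¬T ∨ ¬¬T) ∨ (¬(T ∧ T) ∧ ((T ∨ F) ∨ ¬T))
  →4  ¬¬T ∨ (¬(T ∧ T) ∧ ((T ∨ F) ∨ ¬T))
  →5  T ∨ (¬(T ∧ T) ∧ ((T ∨ F) ∨ ¬T))
  →6  T

Answer: YES — reaches normal form T in 6 ≤ 6 steps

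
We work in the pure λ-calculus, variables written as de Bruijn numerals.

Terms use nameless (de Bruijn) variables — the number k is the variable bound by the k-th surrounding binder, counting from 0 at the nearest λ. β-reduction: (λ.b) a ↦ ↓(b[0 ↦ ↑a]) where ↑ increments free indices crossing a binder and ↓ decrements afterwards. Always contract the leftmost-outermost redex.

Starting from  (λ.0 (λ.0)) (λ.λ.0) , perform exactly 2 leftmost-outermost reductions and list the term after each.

Answer: after 2 steps: λ.0

Reduction:
  start: (λ.0 (λ.0)) (λ.λ.0)
  [1] (λ.λ.0) (λ.0)
  [2] λ.0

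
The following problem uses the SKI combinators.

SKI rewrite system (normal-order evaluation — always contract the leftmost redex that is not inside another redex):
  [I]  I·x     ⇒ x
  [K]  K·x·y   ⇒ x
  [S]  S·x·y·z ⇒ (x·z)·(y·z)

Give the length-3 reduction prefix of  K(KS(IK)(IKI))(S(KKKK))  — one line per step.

Answer: after 3 steps: S(KI)

Working:
  start: K(KS(IK)(IKI))(S(KKKK))
  →1  KS(IK)(IKI)
  →2  S(IKI)
  →3  S(KI)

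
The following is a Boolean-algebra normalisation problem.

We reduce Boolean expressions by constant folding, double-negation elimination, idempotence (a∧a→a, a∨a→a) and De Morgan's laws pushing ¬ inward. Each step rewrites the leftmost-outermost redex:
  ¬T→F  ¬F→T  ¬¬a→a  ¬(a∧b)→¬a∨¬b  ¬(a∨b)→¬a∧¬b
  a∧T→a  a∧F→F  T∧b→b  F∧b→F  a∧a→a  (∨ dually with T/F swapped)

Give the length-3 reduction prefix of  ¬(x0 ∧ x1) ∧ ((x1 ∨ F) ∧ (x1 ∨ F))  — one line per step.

Answer: after 3 steps: (¬x0 ∨ ¬x1) ∧ x1

Reduction:
  start: ¬(x0 ∧ x1) ∧ ((x1 ∨ F) ∧ (x1 ∨ F))
  [1] (¬x0 ∨ ¬x1) ∧ ((x1 ∨ F) ∧ (x1 ∨ F))
  [2] (¬x0 ∨ ¬x1) ∧ (x1 ∨ F)
  [3] (¬x0 ∨ ¬x1) ∧ x1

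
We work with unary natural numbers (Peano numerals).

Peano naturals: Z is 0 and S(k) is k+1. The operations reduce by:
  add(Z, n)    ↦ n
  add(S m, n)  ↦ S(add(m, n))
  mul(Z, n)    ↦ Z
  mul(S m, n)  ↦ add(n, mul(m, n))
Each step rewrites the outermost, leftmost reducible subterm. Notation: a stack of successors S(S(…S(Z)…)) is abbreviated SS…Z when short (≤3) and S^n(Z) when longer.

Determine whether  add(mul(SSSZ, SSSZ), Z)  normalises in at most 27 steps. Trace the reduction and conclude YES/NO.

  start: add(mul(SSSZ, SSSZ), Z)
  [1] add(add(SSSZ, mul(SSZ, SSSZ)), Z)
  [2] add(S(add(SSZ, mul(SSZ, SSSZ))), Z)
  [3] S(add(add(SSZ, mul(SSZ, SSSZ)), Z))
  [4] S(add(S(add(SZ, mul(SSZ, SSSZ))), Z))
  [5] S(S(add(add(SZ, mul(SSZ, SSSZ)), Z)))
  [6] S(S(add(S(add(Z, mul(SSZ, SSSZ))), Z)))
  [7] S(S(S(add(add(Z, mul(SSZ, SSSZ)), Z))))
  [8] S(S(S(add(mul(SSZ, SSSZ), Z))))
  [9] S(S(S(add(add(SSSZ, mul(SZ, SSSZ)), Z))))
  [10] S(S(S(add(S(add(SSZ, mul(SZ, SSSZ))), Z))))
  [11] S(S(S(S(add(add(SSZ, mul(SZ, SSSZ)), Z)))))
  [12] S(S(S(S(add(S(add(SZ, mul(SZ, SSSZ))), Z)))))
  [13] S(S(S(S(S(add(add(SZ, mul(SZ, SSSZ)), Z))))))
  [14] S(S(S(S(S(add(S(add(Z, mul(SZ, SSSZ))), Z))))))
  [15] S(S(S(S(S(S(add(add(Z, mul(SZ, SSSZ)), Z)))))))
  [16] S(S(S(S(S(S(add(mul(SZ, SSSZ), Z)))))))
  [17] S(S(S(S(S(S(add(add(SSSZ, mul(Z, SSSZ)), Z)))))))
  [18] S(S(S(S(S(S(add(S(add(SSZ, mul(Z, SSSZ))), Z)))))))
  [19] S(S(S(S(S(S(S(add(add(SSZ, mul(Z, SSSZ)), Z))))))))
  [20] S(S(S(S(S(S(S(add(S(add(SZ, mul(Z, SSSZ))), Z))))))))
  [21] S(S(S(S(S(S(S(S(add(add(SZ, mul(Z, SSSZ)), Z)))))))))
  [22] S(S(S(S(S(S(S(S(add(S(add(Z, mul(Z, SSSZ))), Z)))))))))
  [23] S(S(S(S(S(S(S(S(S(add(add(Z, mul(Z, SSSZ)), Z))))))))))
  [24] S(S(S(S(S(S(S(S(S(add(mul(Z, SSSZ), Z))))))))))
  [25] S(S(S(S(S(S(S(S(S(add(Z, Z))))))))))
  [26] S^9(Z)

Answer: YES — reaches normal form S^9(Z) in 26 ≤ 27 steps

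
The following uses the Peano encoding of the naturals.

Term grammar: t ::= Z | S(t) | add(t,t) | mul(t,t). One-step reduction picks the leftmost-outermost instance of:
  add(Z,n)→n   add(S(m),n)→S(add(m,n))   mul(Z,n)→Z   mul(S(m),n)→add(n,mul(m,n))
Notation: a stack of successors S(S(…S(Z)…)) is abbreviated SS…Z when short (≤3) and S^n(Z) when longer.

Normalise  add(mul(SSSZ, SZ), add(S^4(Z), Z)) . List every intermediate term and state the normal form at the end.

  start: add(mul(SSSZ, SZ), add(S^4(Z), Z))
  →1  add(add(SZ, mul(SSZ, SZ)), add(S^4(Z), Z))
  →2  add(S(add(Z, mul(SSZ, SZ))), add(S^4(Z), Z))
  →3  S(add(add(Z, mul(SSZ, SZ)), add(S^4(Z), Z)))
  →4  S(add(mul(SSZ, SZ), add(S^4(Z), Z)))
  →5  S(add(add(SZ, mul(SZ, SZ)), add(S^4(Z), Z)))
  →6  S(add(S(add(Z, mul(SZ, SZ))), add(S^4(Z), Z)))
  →7  S(S(add(add(Z, mul(SZ, SZ)), add(S^4(Z), Z))))
  →8  S(S(add(mul(SZ, SZ), add(S^4(Z), Z))))
  →9  S(S(add(add(SZ, mul(Z, SZ)), add(S^4(Z), Z))))
  →10  S(S(add(S(add(Z, mul(Z, SZ))), add(S^4(Z), Z))))
  →11  S(S(S(add(add(Z, mul(Z, SZ)), add(S^4(Z), Z)))))
  →12  S(S(S(add(mul(Z, SZ), add(S^4(Z), Z)))))
  →13  S(S(S(add(Z, add(S^4(Z), Z)))))
  →14  S(S(S(add(S^4(Z), Z))))
  →15  S(S(S(S(add(SSSZ, Z)))))
  →16  S(S(S(S(S(add(SSZ, Z))))))
  →17  S(S(S(S(S(S(add(SZ, Z)))))))
  →18  S(S(S(S(S(S(S(add(Z, Z))))))))
  →19  S^7(Z)

Answer: normal form = S^7(Z)  (in 19 steps)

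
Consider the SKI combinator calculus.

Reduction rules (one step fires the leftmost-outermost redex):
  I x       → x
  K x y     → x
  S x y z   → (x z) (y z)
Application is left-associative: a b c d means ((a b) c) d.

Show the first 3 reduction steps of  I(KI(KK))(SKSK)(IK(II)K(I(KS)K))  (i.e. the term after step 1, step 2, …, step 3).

Answer: after 3 steps: SKSK(IK(II)K(I(KS)K))

Derivation:
  start: I(KI(KK))(SKSK)(IK(II)K(I(KS)K))
  [1] KI(KK)(SKSK)(IK(II)K(I(KS)K))
  [2] I(SKSK)(IK(II)K(I(KS)K))
  [3] SKSK(IK(II)K(I(KS)K))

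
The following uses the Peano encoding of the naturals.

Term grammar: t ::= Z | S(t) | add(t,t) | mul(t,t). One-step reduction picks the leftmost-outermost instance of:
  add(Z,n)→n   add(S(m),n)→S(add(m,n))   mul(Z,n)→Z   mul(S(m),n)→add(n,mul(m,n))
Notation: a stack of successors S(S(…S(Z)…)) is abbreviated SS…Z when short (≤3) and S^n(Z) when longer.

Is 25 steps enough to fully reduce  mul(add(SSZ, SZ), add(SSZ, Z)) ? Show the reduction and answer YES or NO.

Answer: YES — reaches normal form S^6(Z) in 25 ≤ 25 steps

Working:
  start: mul(add(SSZ, SZ), add(SSZ, Z))
  step 1: mul(S(add(SZ, SZ)), add(SSZ, Z))
  step 2: add(add(SSZ, Z), mul(add(SZ, SZ), add(SSZ, Z)))
  step 3: add(S(add(SZ, Z)), mul(add(SZ, SZ), add(SSZ, Z)))
  step 4: S(add(add(SZ, Z), mul(add(SZ, SZ), add(SSZ, Z))))
  step 5: S(add(S(add(Z, Z)), mul(add(SZ, SZ), add(SSZ, Z))))
  step 6: S(S(add(add(Z, Z), mul(add(SZ, SZ), add(SSZ, Z)))))
  step 7: S(S(add(Z, mul(add(SZ, SZ), add(SSZ, Z)))))
  step 8: S(S(mul(add(SZ, SZ), add(SSZ, Z))))
  step 9: S(S(mul(S(add(Z, SZ)), add(SSZ, Z))))
  step 10: S(S(add(add(SSZ, Z), mul(add(Z, SZ), add(SSZ, Z)))))
  step 11: S(S(add(S(add(SZ, Z)), mul(add(Z, SZ), add(SSZ, Z)))))
  step 12: S(S(S(add(add(SZ, Z), mul(add(Z, SZ), add(SSZ, Z))))))
  step 13: S(S(S(add(S(add(Z, Z)), mul(add(Z, SZ), add(SSZ, Z))))))
  step 14: S(S(S(S(add(add(Z, Z), mul(add(Z, SZ), add(SSZ, Z)))))))
  step 15: S(S(S(S(add(Z, mul(add(Z, SZ), add(SSZ, Z)))))))
  step 16: S(S(S(S(mul(add(Z, SZ), add(SSZ, Z))))))
  step 17: S(S(S(S(mul(SZ, add(SSZ, Z))))))
  step 18: S(S(S(S(add(add(SSZ, Z), mul(Z, add(SSZ, Z)))))))
  step 19: S(S(S(S(add(S(add(SZ, Z)), mul(Z, add(SSZ, Z)))))))
  step 20: S(S(S(S(S(add(add(SZ, Z), mul(Z, add(SSZ, Z))))))))
  step 21: S(S(S(S(S(add(S(add(Z, Z)), mul(Z, add(SSZ, Z))))))))
  step 22: S(S(S(S(S(S(add(add(Z, Z), mul(Z, add(SSZ, Z)))))))))
  step 23: S(S(S(S(S(S(add(Z, mul(Z, add(SSZ, Z)))))))))
  step 24: S(S(S(S(S(S(mul(Z, add(SSZ, Z))))))))
  step 25: S^6(Z)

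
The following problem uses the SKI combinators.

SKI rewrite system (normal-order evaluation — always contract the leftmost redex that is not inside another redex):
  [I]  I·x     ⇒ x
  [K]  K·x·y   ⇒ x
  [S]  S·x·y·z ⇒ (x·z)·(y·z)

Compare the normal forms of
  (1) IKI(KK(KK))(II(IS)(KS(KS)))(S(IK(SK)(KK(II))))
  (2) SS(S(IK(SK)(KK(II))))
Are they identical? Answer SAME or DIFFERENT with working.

Answer: SAME — A ⇓ SS(S(SK)), B ⇓ SS(S(SK))

Working:
Term A:
  start: IKI(KK(KK))(II(IS)(KS(KS)))(S(IK(SK)(KK(II))))
  →1  KI(KK(KK))(II(IS)(KS(KS)))(S(IK(SK)(KK(II))))
  →2  I(II(IS)(KS(KS)))(S(IK(SK)(KK(II))))
  →3  II(IS)(KS(KS))(S(IK(SK)(KK(II))))
  →4  I(IS)(KS(KS))(S(IK(SK)(KK(II))))
  →5  IS(KS(KS))(S(IK(SK)(KK(II))))
  →6  S(KS(KS))(S(IK(SK)(KK(II))))
  →7  SS(S(IK(SK)(KK(II))))
  →8  SS(S(K(SK)(KK(II))))
  →9  SS(S(SK))

Term B:
  start: SS(S(IK(SK)(KK(II))))
  →1  SS(S(K(SK)(KK(II))))
  →2  SS(S(SK))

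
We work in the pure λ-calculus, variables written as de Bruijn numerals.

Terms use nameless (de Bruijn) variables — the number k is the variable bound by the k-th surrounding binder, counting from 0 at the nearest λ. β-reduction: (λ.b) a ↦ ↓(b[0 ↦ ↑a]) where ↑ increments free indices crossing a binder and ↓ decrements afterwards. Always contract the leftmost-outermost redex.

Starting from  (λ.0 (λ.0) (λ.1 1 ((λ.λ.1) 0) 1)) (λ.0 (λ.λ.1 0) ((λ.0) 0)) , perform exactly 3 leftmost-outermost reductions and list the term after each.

  start: (λ.0 (λ.0) (λ.1 1 ((λ.λ.1) 0) 1)) (λ.0 (λ.λ.1 0) ((λ.0) 0))
  step 1: (λ.0 (λ.λ.1 0) ((λ.0) 0)) (λ.0) (λ.(λ.0 (λ.λ.1 0) ((λ.0) 0)) (λ.0 (λ.λ.1 0) ((λ.0) 0)) ((λ.λ.1) 0) (λ.0 (λ.λ.1 0) ((λ.0) 0)))
  step 2: (λ.0) (λ.λ.1 0) ((λ.0) (λ.0)) (λ.(λ.0 (λ.λ.1 0) ((λ.0) 0)) (λ.0 (λ.λ.1 0) ((λ.0) 0)) ((λ.λ.1) 0) (λ.0 (λ.λ.1 0) ((λ.0) 0)))
  step 3: (λ.λ.1 0) ((λ.0) (λ.0)) (λ.(λ.0 (λ.λ.1 0) ((λ.0) 0)) (λ.0 (λ.λ.1 0) ((λ.0) 0)) ((λ.λ.1) 0) (λ.0 (λ.λ.1 0) ((λ.0) 0)))

Answer: after 3 steps: (λ.λ.1 0) ((λ.0) (λ.0)) (λ.(λ.0 (λ.λ.1 0) ((λ.0) 0)) (λ.0 (λ.λ.1 0) ((λ.0) 0)) ((λ.λ.1) 0) (λ.0 (λ.λ.1 0) ((λ.0) 0)))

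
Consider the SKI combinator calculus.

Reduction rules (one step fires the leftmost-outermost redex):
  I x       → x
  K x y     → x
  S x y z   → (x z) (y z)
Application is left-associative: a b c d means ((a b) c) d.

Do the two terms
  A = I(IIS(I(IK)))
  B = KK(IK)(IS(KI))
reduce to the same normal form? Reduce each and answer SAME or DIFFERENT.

Answer: DIFFERENT — A ⇓ SK, B ⇓ K(S(KI))

Reduction:
Term A:
  start: I(IIS(I(IK)))
  [1] IIS(I(IK))
  [2] IS(I(IK))
  [3] S(I(IK))
  [4] S(IK)
  [5] SK

Term B:
  start: KK(IK)(IS(KI))
  [1] K(IS(KI))
  [2] K(S(KI))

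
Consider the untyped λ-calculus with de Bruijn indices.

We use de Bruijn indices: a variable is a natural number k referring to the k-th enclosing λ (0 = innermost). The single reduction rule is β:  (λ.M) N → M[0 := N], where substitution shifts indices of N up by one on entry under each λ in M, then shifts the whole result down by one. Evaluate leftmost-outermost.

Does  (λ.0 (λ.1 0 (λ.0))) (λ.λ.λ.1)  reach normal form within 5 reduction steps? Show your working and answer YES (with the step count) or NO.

  start: (λ.0 (λ.1 0 (λ.0))) (λ.λ.λ.1)
  step 1: (λ.λ.λ.1) (λ.(λ.λ.λ.1) 0 (λ.0))
  step 2: λ.λ.1

Answer: YES — reaches normal form λ.λ.1 in 2 ≤ 5 steps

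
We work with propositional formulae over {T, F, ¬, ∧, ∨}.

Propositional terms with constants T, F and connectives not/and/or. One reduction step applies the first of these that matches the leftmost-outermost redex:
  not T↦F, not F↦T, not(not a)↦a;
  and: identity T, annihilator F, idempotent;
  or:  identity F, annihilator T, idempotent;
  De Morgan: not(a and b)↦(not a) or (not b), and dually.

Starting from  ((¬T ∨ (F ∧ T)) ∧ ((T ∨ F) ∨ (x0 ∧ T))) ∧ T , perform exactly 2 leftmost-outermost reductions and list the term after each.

Answer: after 2 steps: (F ∨ (F ∧ T)) ∧ ((T ∨ F) ∨ (x0 ∧ T))

Working:
  start: ((¬T ∨ (F ∧ T)) ∧ ((T ∨ F) ∨ (x0 ∧ T))) ∧ T
  step 1: (¬T ∨ (F ∧ T)) ∧ ((T ∨ F) ∨ (x0 ∧ T))
  step 2: (F ∨ (F ∧ T)) ∧ ((T ∨ F) ∨ (x0 ∧ T))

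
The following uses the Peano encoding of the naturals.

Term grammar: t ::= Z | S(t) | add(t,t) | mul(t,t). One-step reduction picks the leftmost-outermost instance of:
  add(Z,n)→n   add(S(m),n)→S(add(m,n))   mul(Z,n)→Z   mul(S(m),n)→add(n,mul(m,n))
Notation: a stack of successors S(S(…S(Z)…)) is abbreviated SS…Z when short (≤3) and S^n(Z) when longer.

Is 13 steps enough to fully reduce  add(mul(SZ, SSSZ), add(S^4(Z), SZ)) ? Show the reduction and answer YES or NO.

Answer: NO — after 13 steps the term is S(S(S(S(S(S(add(SZ, SZ))))))), not yet normal

Reduction:
  start: add(mul(SZ, SSSZ), add(S^4(Z), SZ))
  step 1: add(add(SSSZ, mul(Z, SSSZ)), add(S^4(Z), SZ))
  step 2: add(S(add(SSZ, mul(Z, SSSZ))), add(S^4(Z), SZ))
  step 3: S(add(add(SSZ, mul(Z, SSSZ)), add(S^4(Z), SZ)))
  step 4: S(add(S(add(SZ, mul(Z, SSSZ))), add(S^4(Z), SZ)))
  step 5: S(S(add(add(SZ, mul(Z, SSSZ)), add(S^4(Z), SZ))))
  step 6: S(S(add(S(add(Z, mul(Z, SSSZ))), add(S^4(Z), SZ))))
  step 7: S(S(S(add(add(Z, mul(Z, SSSZ)), add(S^4(Z), SZ)))))
  step 8: S(S(S(add(mul(Z, SSSZ), add(S^4(Z), SZ)))))
  step 9: S(S(S(add(Z, add(S^4(Z), SZ)))))
  step 10: S(S(S(add(S^4(Z), SZ))))
  step 11: S(S(S(S(add(SSSZ, SZ)))))
  step 12: S(S(S(S(S(add(SSZ, SZ))))))
  step 13: S(S(S(S(S(S(add(SZ, SZ)))))))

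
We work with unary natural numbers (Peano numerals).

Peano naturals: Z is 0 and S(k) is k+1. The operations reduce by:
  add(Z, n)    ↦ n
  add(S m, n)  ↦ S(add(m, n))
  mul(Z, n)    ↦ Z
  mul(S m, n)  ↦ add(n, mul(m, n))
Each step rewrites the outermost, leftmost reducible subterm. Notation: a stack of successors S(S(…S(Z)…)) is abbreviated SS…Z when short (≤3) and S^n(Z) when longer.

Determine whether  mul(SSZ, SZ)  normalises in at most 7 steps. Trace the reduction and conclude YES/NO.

  start: mul(SSZ, SZ)
  step 1: add(SZ, mul(SZ, SZ))
  step 2: S(add(Z, mul(SZ, SZ)))
  step 3: S(mul(SZ, SZ))
  step 4: S(add(SZ, mul(Z, SZ)))
  step 5: S(S(add(Z, mul(Z, SZ))))
  step 6: S(S(mul(Z, SZ)))
  step 7: SSZ

Answer: YES — reaches normal form SSZ in 7 ≤ 7 steps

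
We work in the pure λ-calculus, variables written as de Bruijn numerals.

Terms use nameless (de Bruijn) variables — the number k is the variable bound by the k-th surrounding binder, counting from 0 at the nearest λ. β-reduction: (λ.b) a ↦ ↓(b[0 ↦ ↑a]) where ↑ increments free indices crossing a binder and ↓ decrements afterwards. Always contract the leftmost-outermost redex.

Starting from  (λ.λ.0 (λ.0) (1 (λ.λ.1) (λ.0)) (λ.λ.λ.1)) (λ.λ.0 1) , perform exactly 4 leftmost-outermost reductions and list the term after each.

  start: (λ.λ.0 (λ.0) (1 (λ.λ.1) (λ.0)) (λ.λ.λ.1)) (λ.λ.0 1)
  →1  λ.0 (λ.0) ((λ.λ.0 1) (λ.λ.1) (λ.0)) (λ.λ.λ.1)
  →2  λ.0 (λ.0) ((λ.0 (λ.λ.1)) (λ.0)) (λ.λ.λ.1)
  →3  λ.0 (λ.0) ((λ.0) (λ.λ.1)) (λ.λ.λ.1)
  →4  λ.0 (λ.0) (λ.λ.1) (λ.λ.λ.1)

Answer: after 4 steps: λ.0 (λ.0) (λ.λ.1) (λ.λ.λ.1)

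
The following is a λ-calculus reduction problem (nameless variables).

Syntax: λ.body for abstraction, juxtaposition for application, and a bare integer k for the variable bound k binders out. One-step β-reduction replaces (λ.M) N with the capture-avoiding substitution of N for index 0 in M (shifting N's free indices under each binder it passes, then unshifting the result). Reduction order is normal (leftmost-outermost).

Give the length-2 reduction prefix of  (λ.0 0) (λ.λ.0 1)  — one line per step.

  start: (λ.0 0) (λ.λ.0 1)
  →1  (λ.λ.0 1) (λ.λ.0 1)
  →2  λ.0 (λ.λ.0 1)

Answer: after 2 steps: λ.0 (λ.λ.0 1)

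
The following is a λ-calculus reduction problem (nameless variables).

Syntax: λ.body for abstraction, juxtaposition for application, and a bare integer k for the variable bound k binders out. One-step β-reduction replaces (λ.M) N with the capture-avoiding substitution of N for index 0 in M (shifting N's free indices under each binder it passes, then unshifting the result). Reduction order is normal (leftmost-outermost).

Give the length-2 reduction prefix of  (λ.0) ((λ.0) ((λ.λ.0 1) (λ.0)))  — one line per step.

  start: (λ.0) ((λ.0) ((λ.λ.0 1) (λ.0)))
  →1  (λ.0) ((λ.λ.0 1) (λ.0))
  →2  (λ.λ.0 1) (λ.0)

Answer: after 2 steps: (λ.λ.0 1) (λ.0)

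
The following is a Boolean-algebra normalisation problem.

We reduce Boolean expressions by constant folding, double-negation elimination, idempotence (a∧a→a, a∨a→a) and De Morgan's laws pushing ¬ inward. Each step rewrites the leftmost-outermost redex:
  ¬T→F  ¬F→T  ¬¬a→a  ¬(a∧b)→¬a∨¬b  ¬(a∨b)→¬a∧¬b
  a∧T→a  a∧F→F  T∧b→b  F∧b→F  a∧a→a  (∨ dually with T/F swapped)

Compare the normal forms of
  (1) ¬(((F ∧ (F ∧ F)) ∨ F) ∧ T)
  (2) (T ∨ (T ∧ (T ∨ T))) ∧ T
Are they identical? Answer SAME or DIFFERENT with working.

Answer: SAME — A ⇓ T, B ⇓ T

Reduction:
Term A:
  start: ¬(((F ∧ (F ∧ F)) ∨ F) ∧ T)
  [1] ¬((F ∧ (F ∧ F)) ∨ F) ∨ ¬T
  [2] (¬(F ∧ (F ∧ F)) ∧ ¬F) ∨ ¬T
  [3] ((¬F ∨ ¬(F ∧ F)) ∧ ¬F) ∨ ¬T
  [4] ((T ∨ ¬(F ∧ F)) ∧ ¬F) ∨ ¬T
  [5] (T ∧ ¬F) ∨ ¬T
  [6] ¬F ∨ ¬T
  [7] T ∨ ¬T
  [8] T

Term B:
  start: (T ∨ (T ∧ (T ∨ T))) ∧ T
  [1] T ∨ (T ∧ (T ∨ T))
  [2] T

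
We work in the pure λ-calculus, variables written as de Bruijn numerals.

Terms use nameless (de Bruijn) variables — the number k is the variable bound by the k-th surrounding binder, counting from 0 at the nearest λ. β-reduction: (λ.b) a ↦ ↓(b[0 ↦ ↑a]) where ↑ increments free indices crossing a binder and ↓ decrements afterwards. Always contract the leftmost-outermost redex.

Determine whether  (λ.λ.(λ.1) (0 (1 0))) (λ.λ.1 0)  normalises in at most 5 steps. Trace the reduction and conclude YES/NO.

  start: (λ.λ.(λ.1) (0 (1 0))) (λ.λ.1 0)
  [1] λ.(λ.1) (0 ((λ.λ.1 0) 0))
  [2] λ.0

Answer: YES — reaches normal form λ.0 in 2 ≤ 5 steps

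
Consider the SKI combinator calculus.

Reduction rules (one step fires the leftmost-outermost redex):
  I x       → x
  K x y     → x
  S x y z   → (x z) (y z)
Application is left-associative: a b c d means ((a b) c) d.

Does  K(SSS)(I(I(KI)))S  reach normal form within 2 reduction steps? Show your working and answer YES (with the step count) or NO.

Answer: YES — reaches normal form SS(SS) in 2 ≤ 2 steps

Working:
  start: K(SSS)(I(I(KI)))S
  [1] SSSS
  [2] SS(SS)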